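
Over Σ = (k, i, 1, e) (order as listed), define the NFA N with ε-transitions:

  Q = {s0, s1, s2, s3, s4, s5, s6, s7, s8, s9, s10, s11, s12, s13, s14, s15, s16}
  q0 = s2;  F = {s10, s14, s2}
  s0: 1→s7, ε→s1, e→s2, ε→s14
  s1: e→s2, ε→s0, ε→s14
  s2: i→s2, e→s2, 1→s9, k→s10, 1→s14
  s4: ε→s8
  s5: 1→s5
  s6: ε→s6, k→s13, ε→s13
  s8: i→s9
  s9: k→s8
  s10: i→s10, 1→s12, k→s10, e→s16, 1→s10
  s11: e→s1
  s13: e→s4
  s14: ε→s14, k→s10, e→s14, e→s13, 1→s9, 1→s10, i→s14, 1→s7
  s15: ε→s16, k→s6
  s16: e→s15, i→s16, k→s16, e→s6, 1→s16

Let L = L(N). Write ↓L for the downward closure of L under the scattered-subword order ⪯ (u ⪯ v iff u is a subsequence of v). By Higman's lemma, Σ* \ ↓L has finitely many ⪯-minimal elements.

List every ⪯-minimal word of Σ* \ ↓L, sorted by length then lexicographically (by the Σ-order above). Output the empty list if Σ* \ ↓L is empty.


|Q|=17, |F|=3, |δ|=41 (9 ε).
min D↑ (4 st, q0=0, F={3}): 0:k→1,i→0,1→2,e→0 1:k→1,i→1,1→1,e→3 2:k→1,i→2,1→1,e→2 3:k→3,i→3,1→3,e→3.
'ke': |S_i|=[12, 9, 7] end={s13,s15,s16,s4,s6,s8,s9} ∉↓L; 2/2 single-dels accept.
'11e': run [12, 11, 10, 7] end={s13,s15,s16,s4,s6,s8,s9} — reject; 3/3 single-dels accept.
2 words, ⪯-incomp.

min(Σ*\↓L) = [ke, 11e].


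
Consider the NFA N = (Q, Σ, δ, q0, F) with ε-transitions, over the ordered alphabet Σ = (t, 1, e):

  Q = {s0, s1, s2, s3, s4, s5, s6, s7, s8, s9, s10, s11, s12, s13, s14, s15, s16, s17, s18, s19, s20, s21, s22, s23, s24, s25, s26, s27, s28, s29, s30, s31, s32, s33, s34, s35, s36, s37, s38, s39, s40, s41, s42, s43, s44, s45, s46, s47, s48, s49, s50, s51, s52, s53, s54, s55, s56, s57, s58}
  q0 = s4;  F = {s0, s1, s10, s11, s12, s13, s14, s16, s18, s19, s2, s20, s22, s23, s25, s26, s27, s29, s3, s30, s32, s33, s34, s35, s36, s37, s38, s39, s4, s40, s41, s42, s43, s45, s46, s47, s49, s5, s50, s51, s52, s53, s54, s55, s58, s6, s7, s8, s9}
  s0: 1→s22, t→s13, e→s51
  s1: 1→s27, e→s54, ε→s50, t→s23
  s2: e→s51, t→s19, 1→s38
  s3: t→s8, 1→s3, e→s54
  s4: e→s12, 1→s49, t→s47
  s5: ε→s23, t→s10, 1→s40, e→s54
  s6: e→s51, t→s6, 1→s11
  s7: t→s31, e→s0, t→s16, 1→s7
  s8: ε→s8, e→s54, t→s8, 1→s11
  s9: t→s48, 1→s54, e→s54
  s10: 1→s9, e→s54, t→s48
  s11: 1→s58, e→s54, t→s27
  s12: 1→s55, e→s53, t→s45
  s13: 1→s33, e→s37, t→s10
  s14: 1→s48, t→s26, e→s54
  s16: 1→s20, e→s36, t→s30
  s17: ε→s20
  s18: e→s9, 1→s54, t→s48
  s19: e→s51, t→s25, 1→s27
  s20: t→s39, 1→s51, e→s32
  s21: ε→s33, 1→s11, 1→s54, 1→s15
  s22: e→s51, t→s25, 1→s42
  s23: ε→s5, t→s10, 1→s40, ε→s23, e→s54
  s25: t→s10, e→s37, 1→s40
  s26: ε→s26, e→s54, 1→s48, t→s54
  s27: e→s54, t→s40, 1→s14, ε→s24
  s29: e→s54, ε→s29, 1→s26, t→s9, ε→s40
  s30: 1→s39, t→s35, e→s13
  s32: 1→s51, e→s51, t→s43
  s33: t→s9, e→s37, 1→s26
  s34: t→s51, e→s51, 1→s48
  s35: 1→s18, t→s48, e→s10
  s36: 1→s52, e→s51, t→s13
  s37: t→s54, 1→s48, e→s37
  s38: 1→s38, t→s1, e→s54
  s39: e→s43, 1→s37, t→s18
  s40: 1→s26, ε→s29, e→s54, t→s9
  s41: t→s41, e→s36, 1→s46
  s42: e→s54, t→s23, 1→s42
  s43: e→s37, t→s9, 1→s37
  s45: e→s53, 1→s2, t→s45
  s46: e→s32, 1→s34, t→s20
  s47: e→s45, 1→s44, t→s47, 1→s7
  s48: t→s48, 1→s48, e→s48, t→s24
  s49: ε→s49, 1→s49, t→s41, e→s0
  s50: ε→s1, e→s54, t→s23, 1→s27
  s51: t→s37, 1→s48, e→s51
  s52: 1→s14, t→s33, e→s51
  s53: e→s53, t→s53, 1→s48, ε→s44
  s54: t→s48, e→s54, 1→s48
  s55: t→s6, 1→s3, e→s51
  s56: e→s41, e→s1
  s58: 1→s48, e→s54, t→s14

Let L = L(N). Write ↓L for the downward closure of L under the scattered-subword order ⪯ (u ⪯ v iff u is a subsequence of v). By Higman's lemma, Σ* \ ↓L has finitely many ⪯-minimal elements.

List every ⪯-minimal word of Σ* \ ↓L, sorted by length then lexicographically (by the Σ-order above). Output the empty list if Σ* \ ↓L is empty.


A = [ee1, 1t111, 1ettt, e11et, t1tttt].

|Q|=59, |F|=49, |δ|=173 (15 ε).
min D↑ (47 st, q0=0, F={19}): 0:t→1,1→2,e→3 1:t→1,1→4,e→5 2:t→6,1→2,e→7 3:t→5,1→8,e→9 4:t→10,1→4,e→7 5:t→5,1→11,e→9 6:t→6,1→12,e→13 7:t→14,1→15,e→16 8:t→17,1→18,e→16 9:t→9,1→19,e→9 10:t→20,1→21,e→13 11:t→22,1→23,e→16 12:t→21,1→24,e→25 13:t→14,1→26,e→16 14:t→27,1→28,e→29 15:t→30,1→31,e→16 16:t→29,1→19,e→16 17:t→17,1→32,e→16 18:t→33,1→18,e→34 19:t→19,1→19,e→19 20:t→35,1→36,e→14 21:t→36,1→16,e→25 22:t→30,1→37,e→16 23:t→38,1→23,e→34 24:t→16,1→19,e→16 25:t→39,1→16,e→16 26:t→28,1→40,e→16 27:t→19,1→41,e→34 28:t→41,1→42,e→29 29:t→34,1→19,e→29 30:t→27,1→43,e→29 31:t→44,1→31,e→34 32:t→37,1→45,e→34 33:t→33,1→32,e→34 34:t→19,1→19,e→34 35:t→19,1→46,e→27 36:t→46,1→29,e→39 37:t→43,1→40,e→34 38:t→44,1→37,e→34 39:t→41,1→29,e→29 40:t→42,1→19,e→34 41:t→19,1→34,e→34 42:t→34,1→19,e→34 43:t→41,1→42,e→34 44:t→27,1→43,e→34 45:t→40,1→19,e→34 46:t→19,1→34,e→41 [Hopcroft].
'ee1': |S_i|=[53, 39, 7, 2] end={s24,s48} — reject; 3/3 single-dels accept.
'1t111': |S_i|=[53, 48, 38, 22, 9, 2] end={s24,s48} ∉↓L; 5/5 del acc.
'1ettt': N↓-sim [53, 48, 23, 15, 5, 2] end={s24,s48} ∉↓L; 5/5 deletions ∈↓L.
'e11et': N↓-sim [53, 39, 30, 20, 3, 2] end={s24,s48} — reject; 5/5 del acc.
't1tttt': run [53, 48, 42, 31, 19, 7, 2] end={s24,s48} — reject; 6/6 del acc.
5 obstructions.


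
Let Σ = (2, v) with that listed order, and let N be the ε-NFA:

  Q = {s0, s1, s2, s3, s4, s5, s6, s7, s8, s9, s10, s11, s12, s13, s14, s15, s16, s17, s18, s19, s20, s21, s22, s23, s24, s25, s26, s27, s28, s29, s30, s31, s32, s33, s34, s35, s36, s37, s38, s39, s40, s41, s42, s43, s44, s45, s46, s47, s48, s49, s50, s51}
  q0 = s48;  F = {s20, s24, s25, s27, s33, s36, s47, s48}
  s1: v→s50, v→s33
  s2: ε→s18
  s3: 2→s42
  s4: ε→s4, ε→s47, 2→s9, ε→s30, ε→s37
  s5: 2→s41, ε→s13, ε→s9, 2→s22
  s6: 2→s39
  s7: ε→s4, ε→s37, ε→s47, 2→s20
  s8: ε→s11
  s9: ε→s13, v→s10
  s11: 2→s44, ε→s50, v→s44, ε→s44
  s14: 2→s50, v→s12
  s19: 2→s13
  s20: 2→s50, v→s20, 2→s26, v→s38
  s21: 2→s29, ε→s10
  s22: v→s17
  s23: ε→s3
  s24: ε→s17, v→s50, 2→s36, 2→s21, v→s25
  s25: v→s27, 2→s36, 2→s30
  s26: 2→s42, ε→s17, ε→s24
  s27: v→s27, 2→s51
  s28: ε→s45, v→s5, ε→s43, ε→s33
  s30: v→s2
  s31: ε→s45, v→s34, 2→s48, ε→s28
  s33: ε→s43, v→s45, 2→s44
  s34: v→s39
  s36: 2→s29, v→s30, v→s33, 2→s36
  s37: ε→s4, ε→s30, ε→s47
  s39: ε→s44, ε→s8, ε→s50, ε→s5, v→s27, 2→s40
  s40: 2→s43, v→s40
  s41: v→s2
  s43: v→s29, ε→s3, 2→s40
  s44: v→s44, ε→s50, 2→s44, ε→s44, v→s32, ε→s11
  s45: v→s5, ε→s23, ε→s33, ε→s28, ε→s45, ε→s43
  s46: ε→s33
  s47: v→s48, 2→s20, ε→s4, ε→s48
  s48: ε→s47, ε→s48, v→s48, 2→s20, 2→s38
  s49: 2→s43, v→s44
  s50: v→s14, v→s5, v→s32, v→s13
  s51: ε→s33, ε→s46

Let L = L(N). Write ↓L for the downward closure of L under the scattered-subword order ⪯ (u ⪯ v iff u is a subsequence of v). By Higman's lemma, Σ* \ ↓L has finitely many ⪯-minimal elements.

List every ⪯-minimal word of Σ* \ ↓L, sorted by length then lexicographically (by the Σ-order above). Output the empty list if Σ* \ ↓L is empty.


min(Σ*\↓L) = [222v2, 22vv22].

|Q|=52, |F|=8, |δ|=111 (48 ε).
min D↑ (8 st, q0=0, F={7}): 0:2→1,v→0 1:2→2,v→1 2:2→3,v→4 3:2→3,v→5 4:2→3,v→6 5:2→7,v→5 6:2→5,v→6 7:2→7,v→7.
'222v2': N↓-sim [39, 35, 33, 29, 25, 20] end={s10,s11,s12,s13,s14,s17,s18,s2,s22,s29,s3,s32,…} rej; 5/5 single-dels accept.
'22vv22': |S_i|=[39, 35, 33, 30, 28, 26, 20] end={s10,s11,s12,s13,s14,s17,s18,s2,s22,s29,s3,s32,…} — reject; 6/6 del acc.
2 minimals (antichain).


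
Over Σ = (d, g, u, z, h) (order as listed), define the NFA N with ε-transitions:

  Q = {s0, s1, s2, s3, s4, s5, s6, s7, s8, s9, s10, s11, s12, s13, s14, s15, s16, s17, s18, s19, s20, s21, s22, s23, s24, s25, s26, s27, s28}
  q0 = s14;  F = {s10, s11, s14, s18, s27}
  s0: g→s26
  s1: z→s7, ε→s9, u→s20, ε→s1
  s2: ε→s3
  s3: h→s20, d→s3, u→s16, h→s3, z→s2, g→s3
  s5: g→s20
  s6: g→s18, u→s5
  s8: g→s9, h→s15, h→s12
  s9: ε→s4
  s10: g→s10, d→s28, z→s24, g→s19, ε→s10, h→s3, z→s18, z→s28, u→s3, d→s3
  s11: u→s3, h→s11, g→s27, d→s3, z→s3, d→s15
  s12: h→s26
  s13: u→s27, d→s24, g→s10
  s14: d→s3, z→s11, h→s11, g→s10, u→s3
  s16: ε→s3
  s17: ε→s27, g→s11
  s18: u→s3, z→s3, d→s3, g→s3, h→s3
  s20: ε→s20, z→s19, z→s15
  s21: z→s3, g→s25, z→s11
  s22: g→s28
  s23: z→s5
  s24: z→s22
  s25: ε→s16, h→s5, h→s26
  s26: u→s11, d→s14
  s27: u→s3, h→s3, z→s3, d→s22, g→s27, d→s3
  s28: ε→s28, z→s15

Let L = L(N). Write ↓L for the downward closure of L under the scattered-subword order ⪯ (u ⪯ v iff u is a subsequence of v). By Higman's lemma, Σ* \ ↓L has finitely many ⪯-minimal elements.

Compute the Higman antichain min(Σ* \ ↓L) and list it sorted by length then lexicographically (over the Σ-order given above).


|Q|=29, |F|=5, |δ|=74 (10 ε).
min D↑ (6 st, q0=0, F={1}): 0:d→1,g→2,u→1,z→3,h→3 1:d→1,g→1,u→1,z→1,h→1 2:d→1,g→2,u→1,z→4,h→1 3:d→1,g→5,u→1,z→1,h→3 4:d→1,g→1,u→1,z→1,h→1 5:d→1,g→5,u→1,z→1,h→1.
'd': run [14, 8] end={s15,s16,s19,s2,s20,s22,s28,s3} ∉↓L; 1/1 single-dels accept.
'u': |S_i|=[14, 6] end={s15,s16,s19,s2,s20,s3} — reject; 1/1 deletions ∈↓L.
'gh': |S_i|=[14, 12, 6] end={s15,s16,s19,s2,s20,s3} — reject; 2/2 deletions ∈↓L.
'zz': run [14, 12, 8] end={s15,s16,s19,s2,s20,s22,s28,s3} rej; 2/2 deletions ∈↓L.
'hz': |S_i|=[14, 10, 6] end={s15,s16,s19,s2,s20,s3} rej; 2/2 deletions ∈↓L.
'gzg': |S_i|=[14, 12, 10, 7] end={s15,s16,s19,s2,s20,s28,s3} rej; 3/3 deletions ∈↓L.
6 minimals (antichain).

A = [d, u, gh, zz, hz, gzg].


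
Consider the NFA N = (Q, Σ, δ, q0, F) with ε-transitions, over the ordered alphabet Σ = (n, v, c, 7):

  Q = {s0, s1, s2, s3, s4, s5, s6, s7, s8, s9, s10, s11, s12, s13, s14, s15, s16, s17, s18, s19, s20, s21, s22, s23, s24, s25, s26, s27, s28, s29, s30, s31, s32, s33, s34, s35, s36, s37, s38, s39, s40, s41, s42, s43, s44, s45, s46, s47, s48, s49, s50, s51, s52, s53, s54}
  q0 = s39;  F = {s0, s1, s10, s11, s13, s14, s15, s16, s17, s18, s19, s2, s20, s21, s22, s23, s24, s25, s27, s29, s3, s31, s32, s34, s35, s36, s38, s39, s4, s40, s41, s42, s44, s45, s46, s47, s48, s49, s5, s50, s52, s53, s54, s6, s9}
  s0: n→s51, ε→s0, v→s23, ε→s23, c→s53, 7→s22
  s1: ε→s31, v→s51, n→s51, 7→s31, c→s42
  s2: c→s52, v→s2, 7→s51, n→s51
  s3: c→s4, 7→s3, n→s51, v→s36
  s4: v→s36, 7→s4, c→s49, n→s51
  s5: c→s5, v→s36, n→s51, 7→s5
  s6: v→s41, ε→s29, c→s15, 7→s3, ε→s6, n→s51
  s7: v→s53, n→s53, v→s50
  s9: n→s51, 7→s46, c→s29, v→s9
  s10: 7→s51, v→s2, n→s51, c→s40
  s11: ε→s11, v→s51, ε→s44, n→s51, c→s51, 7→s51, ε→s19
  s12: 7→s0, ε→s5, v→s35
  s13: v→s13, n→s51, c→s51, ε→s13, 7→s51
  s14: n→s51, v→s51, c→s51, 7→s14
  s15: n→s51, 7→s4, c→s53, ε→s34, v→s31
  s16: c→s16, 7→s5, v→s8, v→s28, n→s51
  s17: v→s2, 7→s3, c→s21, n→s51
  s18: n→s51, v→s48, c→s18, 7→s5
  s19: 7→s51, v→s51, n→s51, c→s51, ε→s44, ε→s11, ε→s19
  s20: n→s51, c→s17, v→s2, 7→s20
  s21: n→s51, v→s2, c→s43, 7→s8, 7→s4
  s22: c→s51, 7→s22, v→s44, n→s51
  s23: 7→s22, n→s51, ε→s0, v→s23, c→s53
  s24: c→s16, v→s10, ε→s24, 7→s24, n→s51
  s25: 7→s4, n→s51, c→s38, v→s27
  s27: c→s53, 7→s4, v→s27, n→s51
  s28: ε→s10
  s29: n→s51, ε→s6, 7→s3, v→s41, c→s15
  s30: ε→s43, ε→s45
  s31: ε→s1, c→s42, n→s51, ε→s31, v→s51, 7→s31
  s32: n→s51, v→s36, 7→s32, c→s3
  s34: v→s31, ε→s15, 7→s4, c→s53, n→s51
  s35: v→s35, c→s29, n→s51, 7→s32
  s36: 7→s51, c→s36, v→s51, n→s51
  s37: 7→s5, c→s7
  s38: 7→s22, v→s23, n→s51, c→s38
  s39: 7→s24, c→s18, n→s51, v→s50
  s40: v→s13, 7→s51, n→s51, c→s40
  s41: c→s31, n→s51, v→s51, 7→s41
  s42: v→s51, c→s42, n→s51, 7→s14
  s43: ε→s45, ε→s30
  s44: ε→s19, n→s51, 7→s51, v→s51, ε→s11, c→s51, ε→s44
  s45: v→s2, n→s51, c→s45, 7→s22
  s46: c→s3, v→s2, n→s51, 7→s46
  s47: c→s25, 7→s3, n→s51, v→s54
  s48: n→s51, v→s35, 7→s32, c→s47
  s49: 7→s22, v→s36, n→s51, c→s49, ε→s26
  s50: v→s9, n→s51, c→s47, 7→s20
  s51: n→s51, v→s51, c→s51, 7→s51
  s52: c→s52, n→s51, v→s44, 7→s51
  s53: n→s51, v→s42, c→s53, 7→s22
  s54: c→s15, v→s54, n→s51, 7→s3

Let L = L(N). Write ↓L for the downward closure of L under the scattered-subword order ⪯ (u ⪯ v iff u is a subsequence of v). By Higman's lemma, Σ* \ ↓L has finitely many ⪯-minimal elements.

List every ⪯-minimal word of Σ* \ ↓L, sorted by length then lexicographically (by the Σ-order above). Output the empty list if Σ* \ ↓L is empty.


|Q|=55, |F|=45, |δ|=222 (29 ε).
min D↑ (40 st, q0=0, F={1}): 0:n→1,v→2,c→3,7→4 1:n→1,v→1,c→1,7→1 2:n→1,v→5,c→6,7→7 3:n→1,v→8,c→3,7→9 4:n→1,v→10,c→11,7→4 5:n→1,v→5,c→12,7→13 6:n→1,v→14,c→15,7→16 7:n→1,v→17,c→18,7→7 8:n→1,v→19,c→6,7→20 9:n→1,v→21,c→9,7→9 10:n→1,v→17,c→22,7→1 11:n→1,v→10,c→11,7→9 12:n→1,v→23,c→24,7→16 13:n→1,v→17,c→16,7→13 14:n→1,v→14,c→24,7→16 15:n→1,v→25,c→26,7→27 16:n→1,v→21,c→27,7→16 17:n→1,v→17,c→28,7→1 18:n→1,v→17,c→29,7→16 19:n→1,v→19,c→12,7→20 20:n→1,v→21,c→16,7→20 21:n→1,v→1,c→21,7→1 22:n→1,v→30,c→22,7→1 23:n→1,v→1,c→31,7→23 24:n→1,v→31,c→32,7→27 25:n→1,v→25,c→32,7→27 26:n→1,v→33,c→26,7→34 27:n→1,v→21,c→35,7→27 28:n→1,v→36,c→28,7→1 29:n→1,v→17,c→37,7→27 30:n→1,v→30,c→1,7→1 31:n→1,v→1,c→38,7→31 32:n→1,v→38,c→32,7→34 33:n→1,v→33,c→32,7→34 34:n→1,v→36,c→1,7→34 35:n→1,v→21,c→35,7→34 36:n→1,v→1,c→1,7→1 37:n→1,v→17,c→37,7→34 38:n→1,v→1,c→38,7→39 39:n→1,v→1,c→1,7→39 [Hopcroft].
'n': N↓-sim [51, 1] end={s51} — reject; 1/1 single-dels accept.
'7v7': N↓-sim [51, 33, 12, 1] end={s51} ∉↓L; 3/3 del acc.
'c7vv': N↓-sim [51, 45, 18, 5, 1] end={s51} ∉↓L; 4/4 single-dels accept.
'vvcvv': |S_i|=[51, 46, 31, 21, 10, 1] end={s51} rej; 5/5 deletions ∈↓L.
'7vcvc': run [51, 33, 12, 8, 5, 1] end={s51} — reject; 5/5 del acc.
'vccc7c': N↓-sim [51, 46, 37, 30, 21, 6, 1] end={s51} ∉↓L; 6/6 deletions ∈↓L.
6 obstructions.

min(Σ*\↓L) = [n, 7v7, c7vv, vvcvv, 7vcvc, vccc7c].


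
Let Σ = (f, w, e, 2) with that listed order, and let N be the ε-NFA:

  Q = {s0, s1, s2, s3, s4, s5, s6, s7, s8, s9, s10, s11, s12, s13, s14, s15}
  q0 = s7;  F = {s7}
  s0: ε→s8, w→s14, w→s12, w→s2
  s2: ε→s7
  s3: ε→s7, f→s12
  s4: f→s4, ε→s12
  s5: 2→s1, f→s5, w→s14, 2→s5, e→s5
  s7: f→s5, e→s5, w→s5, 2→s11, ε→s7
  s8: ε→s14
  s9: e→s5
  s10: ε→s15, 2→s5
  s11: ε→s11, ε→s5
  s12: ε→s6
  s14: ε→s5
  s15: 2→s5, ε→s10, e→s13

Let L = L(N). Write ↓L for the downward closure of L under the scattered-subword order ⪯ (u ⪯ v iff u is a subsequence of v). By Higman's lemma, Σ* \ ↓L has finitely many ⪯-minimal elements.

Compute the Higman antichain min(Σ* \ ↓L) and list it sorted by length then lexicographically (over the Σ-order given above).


|Q|=16, |F|=1, |δ|=30 (12 ε).
min D↑ (2 st, q0=0, F={1}): 0:f→1,w→1,e→1,2→1 1:f→1,w→1,e→1,2→1.
'f': N↓-sim [5, 3] end={s1,s14,s5} rej; 1/1 del acc.
'w': N↓-sim [5, 3] end={s1,s14,s5} ∉↓L; 1/1 del acc.
'e': N↓-sim [5, 3] end={s1,s14,s5} — reject; 1/1 deletions ∈↓L.
'2': N↓-sim [5, 4] end={s1,s11,s14,s5} rej; 1/1 single-dels accept.
4 minimals (antichain).

Antichain: [f, w, e, 2].


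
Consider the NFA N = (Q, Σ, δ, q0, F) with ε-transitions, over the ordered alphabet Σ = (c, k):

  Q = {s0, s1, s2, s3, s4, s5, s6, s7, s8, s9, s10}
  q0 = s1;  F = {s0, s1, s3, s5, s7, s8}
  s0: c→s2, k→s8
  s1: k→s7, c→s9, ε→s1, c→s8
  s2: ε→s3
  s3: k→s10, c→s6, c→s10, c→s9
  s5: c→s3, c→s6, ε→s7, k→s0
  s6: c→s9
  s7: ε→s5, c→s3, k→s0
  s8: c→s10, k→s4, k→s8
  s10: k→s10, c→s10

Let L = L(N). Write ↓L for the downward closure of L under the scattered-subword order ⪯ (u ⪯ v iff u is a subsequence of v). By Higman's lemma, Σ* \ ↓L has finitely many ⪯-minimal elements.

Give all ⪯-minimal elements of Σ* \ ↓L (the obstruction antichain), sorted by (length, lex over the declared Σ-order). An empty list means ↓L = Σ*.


|Q|=11, |F|=6, |δ|=24 (4 ε).
min D↑ (6 st, q0=0, F={3}): 0:c→1,k→2 1:c→3,k→1 2:c→4,k→5 3:c→3,k→3 4:c→3,k→3 5:c→4,k→1.
'cc': |S_i|=[11, 7, 3] end={s10,s6,s9} rej; 2/2 single-dels accept.
'kck': run [11, 10, 5, 1] end={s10} ∉↓L; 3/3 single-dels accept.
'kkkc': |S_i|=[11, 10, 8, 3, 1] end={s10} rej; 4/4 deletions ∈↓L.
3 words, ⪯-incomp.

A = [cc, kck, kkkc].


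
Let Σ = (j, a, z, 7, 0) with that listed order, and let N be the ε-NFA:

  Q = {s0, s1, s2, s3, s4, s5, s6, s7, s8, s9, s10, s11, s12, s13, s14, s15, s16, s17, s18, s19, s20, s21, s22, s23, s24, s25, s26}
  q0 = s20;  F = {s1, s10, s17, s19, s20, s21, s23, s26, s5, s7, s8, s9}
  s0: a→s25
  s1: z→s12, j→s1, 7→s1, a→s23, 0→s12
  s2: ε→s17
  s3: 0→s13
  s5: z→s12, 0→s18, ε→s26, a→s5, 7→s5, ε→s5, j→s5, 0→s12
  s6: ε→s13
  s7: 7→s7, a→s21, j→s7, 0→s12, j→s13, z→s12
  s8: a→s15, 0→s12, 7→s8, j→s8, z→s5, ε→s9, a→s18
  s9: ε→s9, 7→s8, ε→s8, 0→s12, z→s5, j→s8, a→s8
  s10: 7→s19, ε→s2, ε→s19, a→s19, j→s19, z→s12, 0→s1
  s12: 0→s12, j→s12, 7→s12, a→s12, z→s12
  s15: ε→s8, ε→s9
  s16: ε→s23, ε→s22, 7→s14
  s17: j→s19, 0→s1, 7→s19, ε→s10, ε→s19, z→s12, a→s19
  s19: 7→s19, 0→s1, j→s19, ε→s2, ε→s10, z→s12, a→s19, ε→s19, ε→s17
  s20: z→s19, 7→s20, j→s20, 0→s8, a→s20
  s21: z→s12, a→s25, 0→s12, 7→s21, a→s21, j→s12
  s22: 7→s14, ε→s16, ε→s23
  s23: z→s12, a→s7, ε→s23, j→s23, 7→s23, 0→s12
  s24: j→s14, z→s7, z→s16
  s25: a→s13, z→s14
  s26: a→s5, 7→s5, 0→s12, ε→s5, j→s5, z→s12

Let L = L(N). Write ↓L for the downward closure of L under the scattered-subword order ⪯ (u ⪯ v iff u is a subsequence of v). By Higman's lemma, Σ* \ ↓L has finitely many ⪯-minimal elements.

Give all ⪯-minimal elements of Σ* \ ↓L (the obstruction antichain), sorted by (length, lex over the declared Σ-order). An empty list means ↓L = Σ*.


|Q|=27, |F|=12, |δ|=101 (23 ε).
min D↑ (9 st, q0=0, F={3}): 0:j→0,a→0,z→1,7→0,0→2 1:j→1,a→1,z→3,7→1,0→4 2:j→2,a→2,z→5,7→2,0→3 3:j→3,a→3,z→3,7→3,0→3 4:j→4,a→6,z→3,7→4,0→3 5:j→5,a→5,z→3,7→5,0→3 6:j→6,a→7,z→3,7→6,0→3 7:j→7,a→8,z→3,7→7,0→3 8:j→3,a→8,z→3,7→8,0→3.
'zz': |S_i|=[19, 15, 2] end={s12,s14} — reject; 2/2 single-dels accept.
'00': N↓-sim [19, 14, 2] end={s12,s18} ∉↓L; 2/2 deletions ∈↓L.
'z0aaaj': N↓-sim [19, 15, 9, 7, 6, 5, 1] end={s12} ∉↓L; 6/6 del acc.
3 minimals (antichain).

min(Σ*\↓L) = [zz, 00, z0aaaj].


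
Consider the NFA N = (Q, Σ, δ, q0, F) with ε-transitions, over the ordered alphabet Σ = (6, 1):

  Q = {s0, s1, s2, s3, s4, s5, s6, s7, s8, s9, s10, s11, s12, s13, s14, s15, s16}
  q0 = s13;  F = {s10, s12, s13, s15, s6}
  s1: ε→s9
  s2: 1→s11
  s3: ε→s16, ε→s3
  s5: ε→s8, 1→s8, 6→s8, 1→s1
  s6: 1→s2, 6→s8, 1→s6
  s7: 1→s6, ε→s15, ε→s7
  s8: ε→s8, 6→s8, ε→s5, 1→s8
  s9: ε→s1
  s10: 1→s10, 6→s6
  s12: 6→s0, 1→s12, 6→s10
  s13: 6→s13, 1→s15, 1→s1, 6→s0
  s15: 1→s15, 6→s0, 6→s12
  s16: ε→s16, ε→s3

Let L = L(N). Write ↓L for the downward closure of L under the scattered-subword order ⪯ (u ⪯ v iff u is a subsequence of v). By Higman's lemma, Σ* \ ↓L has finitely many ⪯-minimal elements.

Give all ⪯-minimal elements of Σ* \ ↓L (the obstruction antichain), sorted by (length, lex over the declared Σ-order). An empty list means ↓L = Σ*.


|Q|=17, |F|=5, |δ|=33 (11 ε).
min D↑ (6 st, q0=0, F={5}): 0:6→0,1→1 1:6→2,1→1 2:6→3,1→2 3:6→4,1→3 4:6→5,1→4 5:6→5,1→5 [Hopcroft].
'16666': run [12, 11, 10, 9, 7, 4] end={s1,s5,s8,s9} rej; 5/5 del acc.
1 obstructions.

Antichain: [16666].


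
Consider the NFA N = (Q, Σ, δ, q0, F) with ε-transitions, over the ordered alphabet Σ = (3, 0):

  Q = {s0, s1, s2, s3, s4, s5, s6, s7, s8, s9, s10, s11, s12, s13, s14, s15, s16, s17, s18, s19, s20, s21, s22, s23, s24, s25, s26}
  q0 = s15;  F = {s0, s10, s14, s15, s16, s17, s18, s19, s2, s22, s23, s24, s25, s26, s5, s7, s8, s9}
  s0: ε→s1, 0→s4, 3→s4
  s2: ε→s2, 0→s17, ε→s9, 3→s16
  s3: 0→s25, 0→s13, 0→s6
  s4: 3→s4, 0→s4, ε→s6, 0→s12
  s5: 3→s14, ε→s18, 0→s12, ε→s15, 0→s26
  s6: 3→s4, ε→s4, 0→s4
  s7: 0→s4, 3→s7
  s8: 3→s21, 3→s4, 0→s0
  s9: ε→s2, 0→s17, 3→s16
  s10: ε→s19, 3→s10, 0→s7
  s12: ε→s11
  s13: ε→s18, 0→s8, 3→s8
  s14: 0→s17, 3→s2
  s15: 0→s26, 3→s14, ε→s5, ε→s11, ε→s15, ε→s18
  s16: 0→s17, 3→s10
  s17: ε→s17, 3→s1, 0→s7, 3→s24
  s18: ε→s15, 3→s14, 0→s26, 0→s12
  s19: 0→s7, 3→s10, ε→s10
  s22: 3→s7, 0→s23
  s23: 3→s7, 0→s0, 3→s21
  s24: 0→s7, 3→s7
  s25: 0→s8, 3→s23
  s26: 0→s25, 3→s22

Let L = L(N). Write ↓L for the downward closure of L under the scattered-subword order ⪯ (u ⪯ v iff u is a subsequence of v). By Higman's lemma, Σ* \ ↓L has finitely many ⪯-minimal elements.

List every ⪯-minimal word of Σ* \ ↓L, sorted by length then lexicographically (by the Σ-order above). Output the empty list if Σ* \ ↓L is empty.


A = [3000, 0330, 0003, 00300, 00000, 333300].

|Q|=27, |F|=18, |δ|=69 (18 ε).
min D↑ (15 st, q0=0, F={13}): 0:3→1,0→2 1:3→3,0→4 2:3→5,0→6 3:3→7,0→4 4:3→8,0→9 5:3→9,0→10 6:3→10,0→11 7:3→12,0→4 8:3→9,0→9 9:3→9,0→13 10:3→9,0→14 11:3→13,0→14 12:3→12,0→9 13:3→13,0→13 14:3→13,0→13 [Hopcroft].
'3000': |S_i|=[24, 18, 11, 7, 4] end={s11,s12,s4,s6} ∉↓L; 4/4 single-dels accept.
'0330': run [24, 15, 11, 6, 4] end={s11,s12,s4,s6} ∉↓L; 4/4 deletions ∈↓L.
'0003': N↓-sim [24, 15, 11, 8, 5] end={s11,s12,s21,s4,s6} rej; 4/4 deletions ∈↓L.
'00300': |S_i|=[24, 15, 11, 9, 6, 4] end={s11,s12,s4,s6} rej; 5/5 del acc.
'00000': |S_i|=[24, 15, 11, 8, 6, 4] end={s11,s12,s4,s6} — reject; 5/5 del acc.
'333300': |S_i|=[24, 18, 14, 11, 9, 5, 4] end={s11,s12,s4,s6} ∉↓L; 6/6 deletions ∈↓L.
6 words, ⪯-incomp.


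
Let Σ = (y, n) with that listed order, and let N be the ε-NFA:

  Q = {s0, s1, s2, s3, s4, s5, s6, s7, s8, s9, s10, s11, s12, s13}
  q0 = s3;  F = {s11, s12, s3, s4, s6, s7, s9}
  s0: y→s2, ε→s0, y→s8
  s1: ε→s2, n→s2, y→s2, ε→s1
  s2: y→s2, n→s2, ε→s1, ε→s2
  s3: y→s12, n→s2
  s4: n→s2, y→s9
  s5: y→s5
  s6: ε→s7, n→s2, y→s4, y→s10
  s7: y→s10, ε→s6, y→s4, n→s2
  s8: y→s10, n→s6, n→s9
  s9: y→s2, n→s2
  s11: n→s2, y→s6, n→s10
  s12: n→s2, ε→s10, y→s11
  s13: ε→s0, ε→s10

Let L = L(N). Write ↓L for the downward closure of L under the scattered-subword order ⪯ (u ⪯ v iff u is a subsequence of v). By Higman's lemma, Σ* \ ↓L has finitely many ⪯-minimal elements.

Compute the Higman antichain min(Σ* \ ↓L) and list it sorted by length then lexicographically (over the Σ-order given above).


|Q|=14, |F|=7, |δ|=37 (10 ε).
min D↑ (7 st, q0=0, F={2}): 0:y→1,n→2 1:y→3,n→2 2:y→2,n→2 3:y→4,n→2 4:y→5,n→2 5:y→6,n→2 6:y→2,n→2 (ε-aug+det+¬).
'n': |S_i|=[10, 3] end={s1,s10,s2} rej; 1/1 single-dels accept.
'yyyyyy': N↓-sim [10, 9, 8, 7, 5, 3, 2] end={s1,s2} ∉↓L; 6/6 single-dels accept.
2 words, ⪯-incomp.

min(Σ*\↓L) = [n, yyyyyy].


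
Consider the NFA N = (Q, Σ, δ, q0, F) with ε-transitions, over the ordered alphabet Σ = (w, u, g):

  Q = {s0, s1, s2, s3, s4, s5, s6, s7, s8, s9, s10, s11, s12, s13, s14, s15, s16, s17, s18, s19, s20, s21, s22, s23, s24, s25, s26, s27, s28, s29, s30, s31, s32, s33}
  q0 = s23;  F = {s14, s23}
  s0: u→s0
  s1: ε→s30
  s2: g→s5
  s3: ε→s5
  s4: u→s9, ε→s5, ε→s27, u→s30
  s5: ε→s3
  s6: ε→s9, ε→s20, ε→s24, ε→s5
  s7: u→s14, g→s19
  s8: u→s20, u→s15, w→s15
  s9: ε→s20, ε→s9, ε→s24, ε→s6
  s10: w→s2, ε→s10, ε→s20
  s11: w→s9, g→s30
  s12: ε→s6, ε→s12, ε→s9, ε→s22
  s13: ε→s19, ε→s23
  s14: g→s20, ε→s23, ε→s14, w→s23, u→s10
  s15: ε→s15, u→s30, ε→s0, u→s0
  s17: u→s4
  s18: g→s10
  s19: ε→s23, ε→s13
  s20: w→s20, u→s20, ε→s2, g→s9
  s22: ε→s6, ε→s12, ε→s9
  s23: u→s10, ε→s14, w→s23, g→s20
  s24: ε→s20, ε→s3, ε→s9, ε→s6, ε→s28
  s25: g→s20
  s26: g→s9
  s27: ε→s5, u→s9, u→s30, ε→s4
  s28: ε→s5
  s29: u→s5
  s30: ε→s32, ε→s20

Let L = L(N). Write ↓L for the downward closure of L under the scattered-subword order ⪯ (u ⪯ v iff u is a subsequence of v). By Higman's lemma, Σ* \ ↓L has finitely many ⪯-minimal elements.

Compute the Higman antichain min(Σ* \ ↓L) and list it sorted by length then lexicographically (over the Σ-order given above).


A = [u, g].

|Q|=34, |F|=2, |δ|=72 (42 ε).
min D↑ (2 st, q0=0, F={1}): 0:w→0,u→1,g→1 1:w→1,u→1,g→1 [Hopcroft].
'u': run [11, 9] end={s10,s2,s20,s24,s28,s3,s5,s6,s9} — reject; 1/1 deletions ∈↓L.
'g': |S_i|=[11, 8] end={s2,s20,s24,s28,s3,s5,s6,s9} ∉↓L; 1/1 deletions ∈↓L.
2 minimals (antichain).


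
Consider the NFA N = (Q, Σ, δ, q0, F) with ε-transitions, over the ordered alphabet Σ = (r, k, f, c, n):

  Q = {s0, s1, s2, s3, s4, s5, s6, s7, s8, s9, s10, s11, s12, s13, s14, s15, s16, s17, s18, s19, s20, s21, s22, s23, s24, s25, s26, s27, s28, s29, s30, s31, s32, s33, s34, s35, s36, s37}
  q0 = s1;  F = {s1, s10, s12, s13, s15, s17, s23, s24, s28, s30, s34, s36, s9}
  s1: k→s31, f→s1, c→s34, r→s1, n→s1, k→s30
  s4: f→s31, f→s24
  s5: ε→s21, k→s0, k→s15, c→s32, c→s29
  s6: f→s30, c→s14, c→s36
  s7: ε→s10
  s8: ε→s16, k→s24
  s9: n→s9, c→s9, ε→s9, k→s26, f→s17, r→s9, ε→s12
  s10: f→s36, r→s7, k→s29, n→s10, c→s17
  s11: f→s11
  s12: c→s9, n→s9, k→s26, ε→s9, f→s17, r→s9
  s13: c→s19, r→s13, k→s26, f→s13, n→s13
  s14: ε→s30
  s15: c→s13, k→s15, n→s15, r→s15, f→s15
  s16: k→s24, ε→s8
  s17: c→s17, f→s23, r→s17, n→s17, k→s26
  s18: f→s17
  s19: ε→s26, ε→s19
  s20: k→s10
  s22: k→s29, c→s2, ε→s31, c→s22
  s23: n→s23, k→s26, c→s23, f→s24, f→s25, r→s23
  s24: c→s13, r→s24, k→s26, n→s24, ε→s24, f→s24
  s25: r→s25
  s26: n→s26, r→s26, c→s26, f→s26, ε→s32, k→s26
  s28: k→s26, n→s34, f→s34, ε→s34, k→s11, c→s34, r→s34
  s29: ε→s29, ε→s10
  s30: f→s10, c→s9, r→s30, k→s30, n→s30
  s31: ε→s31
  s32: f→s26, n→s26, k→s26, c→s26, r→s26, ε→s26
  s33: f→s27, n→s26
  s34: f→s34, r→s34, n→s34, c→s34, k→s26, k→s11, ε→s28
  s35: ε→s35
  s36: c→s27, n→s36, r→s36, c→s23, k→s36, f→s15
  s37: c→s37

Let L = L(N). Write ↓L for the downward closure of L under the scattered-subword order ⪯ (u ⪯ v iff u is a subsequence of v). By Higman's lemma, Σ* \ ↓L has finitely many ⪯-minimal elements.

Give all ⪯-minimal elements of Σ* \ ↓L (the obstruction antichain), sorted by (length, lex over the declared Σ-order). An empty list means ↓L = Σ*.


|Q|=38, |F|=13, |δ|=121 (20 ε).
min D↑ (12 st, q0=0, F={5}): 0:r→0,k→1,f→0,c→2,n→0 1:r→1,k→1,f→3,c→4,n→1 2:r→2,k→5,f→2,c→2,n→2 3:r→3,k→3,f→6,c→7,n→3 4:r→4,k→5,f→7,c→4,n→4 5:r→5,k→5,f→5,c→5,n→5 6:r→6,k→6,f→8,c→9,n→6 7:r→7,k→5,f→9,c→7,n→7 8:r→8,k→8,f→8,c→10,n→8 9:r→9,k→5,f→11,c→9,n→9 10:r→10,k→5,f→10,c→5,n→10 11:r→11,k→5,f→11,c→10,n→11 (ε-aug+det+¬).
'ck': |S_i|=[22, 14, 3] end={s11,s26,s32} rej; 2/2 del acc.
'kfffcc': |S_i|=[22, 19, 15, 11, 8, 4, 3] end={s19,s26,s32} ∉↓L; 6/6 deletions ∈↓L.
2 obstructions.

min(Σ*\↓L) = [ck, kfffcc].


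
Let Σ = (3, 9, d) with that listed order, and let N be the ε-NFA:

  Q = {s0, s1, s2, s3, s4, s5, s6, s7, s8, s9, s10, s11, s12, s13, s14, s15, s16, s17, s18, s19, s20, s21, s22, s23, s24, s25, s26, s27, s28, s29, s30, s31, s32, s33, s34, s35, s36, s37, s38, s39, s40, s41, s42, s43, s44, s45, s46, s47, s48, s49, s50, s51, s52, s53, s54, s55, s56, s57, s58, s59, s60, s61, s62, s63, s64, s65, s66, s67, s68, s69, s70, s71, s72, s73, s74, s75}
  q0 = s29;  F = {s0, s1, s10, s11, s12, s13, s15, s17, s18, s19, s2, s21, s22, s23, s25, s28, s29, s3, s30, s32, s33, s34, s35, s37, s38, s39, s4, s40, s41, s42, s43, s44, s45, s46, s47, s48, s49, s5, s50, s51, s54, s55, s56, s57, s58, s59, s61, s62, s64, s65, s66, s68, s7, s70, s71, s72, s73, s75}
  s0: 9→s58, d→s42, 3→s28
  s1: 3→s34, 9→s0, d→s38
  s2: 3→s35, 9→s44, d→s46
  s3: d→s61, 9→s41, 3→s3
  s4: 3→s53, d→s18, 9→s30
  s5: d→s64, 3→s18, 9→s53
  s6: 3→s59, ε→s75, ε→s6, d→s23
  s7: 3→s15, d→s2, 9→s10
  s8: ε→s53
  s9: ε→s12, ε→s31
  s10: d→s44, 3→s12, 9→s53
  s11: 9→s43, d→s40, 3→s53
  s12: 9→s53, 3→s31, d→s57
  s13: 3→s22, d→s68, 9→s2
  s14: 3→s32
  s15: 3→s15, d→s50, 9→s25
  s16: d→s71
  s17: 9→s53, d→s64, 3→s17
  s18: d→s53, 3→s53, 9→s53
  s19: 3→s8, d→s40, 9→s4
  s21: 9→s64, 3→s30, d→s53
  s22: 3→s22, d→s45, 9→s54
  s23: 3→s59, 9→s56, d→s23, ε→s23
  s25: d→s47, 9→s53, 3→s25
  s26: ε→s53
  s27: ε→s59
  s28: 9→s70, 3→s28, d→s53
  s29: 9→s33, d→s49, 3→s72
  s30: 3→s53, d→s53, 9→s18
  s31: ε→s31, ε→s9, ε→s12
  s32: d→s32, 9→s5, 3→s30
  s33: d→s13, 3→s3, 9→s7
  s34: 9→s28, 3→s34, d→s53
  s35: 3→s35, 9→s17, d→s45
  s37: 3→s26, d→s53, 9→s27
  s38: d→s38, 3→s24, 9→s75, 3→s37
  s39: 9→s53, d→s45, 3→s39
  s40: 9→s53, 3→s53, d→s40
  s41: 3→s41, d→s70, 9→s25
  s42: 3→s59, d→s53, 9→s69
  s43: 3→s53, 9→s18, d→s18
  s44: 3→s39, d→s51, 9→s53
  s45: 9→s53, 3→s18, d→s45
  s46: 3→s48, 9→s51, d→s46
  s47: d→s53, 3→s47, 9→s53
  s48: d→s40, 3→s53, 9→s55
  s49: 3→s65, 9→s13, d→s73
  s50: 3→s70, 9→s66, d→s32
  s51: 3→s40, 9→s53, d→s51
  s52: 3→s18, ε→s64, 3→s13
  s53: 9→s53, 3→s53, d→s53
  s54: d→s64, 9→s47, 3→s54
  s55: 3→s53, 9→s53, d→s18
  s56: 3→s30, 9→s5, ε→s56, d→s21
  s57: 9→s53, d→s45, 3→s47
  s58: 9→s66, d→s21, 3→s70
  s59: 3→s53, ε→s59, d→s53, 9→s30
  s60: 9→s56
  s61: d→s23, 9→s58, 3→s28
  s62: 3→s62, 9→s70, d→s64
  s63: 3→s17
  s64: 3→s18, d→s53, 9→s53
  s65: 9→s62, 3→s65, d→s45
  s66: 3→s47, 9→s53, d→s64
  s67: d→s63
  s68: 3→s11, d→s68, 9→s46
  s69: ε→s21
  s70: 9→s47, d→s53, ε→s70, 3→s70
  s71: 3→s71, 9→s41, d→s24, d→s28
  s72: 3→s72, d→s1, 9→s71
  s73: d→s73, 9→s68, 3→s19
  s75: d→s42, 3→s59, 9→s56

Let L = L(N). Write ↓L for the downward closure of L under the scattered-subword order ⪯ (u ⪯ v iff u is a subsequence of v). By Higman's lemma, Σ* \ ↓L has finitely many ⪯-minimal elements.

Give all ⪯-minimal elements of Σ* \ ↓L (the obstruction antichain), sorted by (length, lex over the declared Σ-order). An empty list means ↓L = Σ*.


|Q|=76, |F|=58, |δ|=204 (16 ε).
min D↑ (59 st, q0=0, F={27}): 0:3→1,9→2,d→3 1:3→1,9→4,d→5 2:3→6,9→7,d→8 3:3→9,9→8,d→10 4:3→4,9→11,d→12 5:3→13,9→14,d→15 6:3→6,9→11,d→16 7:3→17,9→18,d→19 8:3→20,9→19,d→21 9:3→9,9→22,d→23 10:3→24,9→21,d→10 11:3→11,9→25,d→26 12:3→12,9→26,d→27 13:3→13,9→12,d→27 14:3→12,9→28,d→29 15:3→30,9→31,d→15 16:3→12,9→28,d→32 17:3→17,9→25,d→33 18:3→34,9→27,d→35 19:3→36,9→35,d→37 20:3→20,9→38,d→23 21:3→39,9→37,d→21 22:3→22,9→26,d→40 23:3→41,9→27,d→23 24:3→27,9→42,d→43 25:3→25,9→27,d→44 26:3→26,9→44,d→27 27:3→27,9→27,d→27 28:3→26,9→45,d→46 29:3→47,9→46,d→27 30:3→27,9→47,d→27 31:3→47,9→48,d→29 32:3→47,9→48,d→32 33:3→26,9→45,d→49 34:3→34,9→27,d→50 35:3→51,9→27,d→52 36:3→36,9→53,d→23 37:3→54,9→52,d→37 38:3→38,9→44,d→40 39:3→27,9→55,d→43 40:3→41,9→27,d→27 41:3→27,9→27,d→27 42:3→27,9→56,d→41 43:3→27,9→27,d→43 44:3→44,9→27,d→27 45:3→44,9→27,d→40 46:3→56,9→40,d→27 47:3→27,9→56,d→27 48:3→56,9→57,d→46 49:3→56,9→57,d→49 50:3→44,9→27,d→23 51:3→51,9→27,d→23 52:3→43,9→27,d→52 53:3→53,9→27,d→40 54:3→27,9→58,d→43 55:3→27,9→41,d→41 56:3→27,9→41,d→27 57:3→41,9→27,d→40 58:3→27,9→27,d→41 [Hopcroft].
'39dd': |S_i|=[66, 54, 28, 12, 1] end={s53} — reject; 4/4 del acc.
'3d3d': run [66, 54, 31, 12, 1] end={s53} rej; 4/4 deletions ∈↓L.
'9999': N↓-sim [66, 54, 36, 19, 1] end={s53} rej; 4/4 del acc.
'd3d9': run [66, 53, 29, 5, 1] end={s53} rej; 4/4 deletions ∈↓L.
'dd33': |S_i|=[66, 53, 31, 16, 3] end={s26,s53,s8} ∉↓L; 4/4 single-dels accept.
'd399d': |S_i|=[66, 53, 29, 15, 5, 1] end={s53} ∉↓L; 5/5 del acc.
6 obstructions.

min(Σ*\↓L) = [39dd, 3d3d, 9999, d3d9, dd33, d399d].


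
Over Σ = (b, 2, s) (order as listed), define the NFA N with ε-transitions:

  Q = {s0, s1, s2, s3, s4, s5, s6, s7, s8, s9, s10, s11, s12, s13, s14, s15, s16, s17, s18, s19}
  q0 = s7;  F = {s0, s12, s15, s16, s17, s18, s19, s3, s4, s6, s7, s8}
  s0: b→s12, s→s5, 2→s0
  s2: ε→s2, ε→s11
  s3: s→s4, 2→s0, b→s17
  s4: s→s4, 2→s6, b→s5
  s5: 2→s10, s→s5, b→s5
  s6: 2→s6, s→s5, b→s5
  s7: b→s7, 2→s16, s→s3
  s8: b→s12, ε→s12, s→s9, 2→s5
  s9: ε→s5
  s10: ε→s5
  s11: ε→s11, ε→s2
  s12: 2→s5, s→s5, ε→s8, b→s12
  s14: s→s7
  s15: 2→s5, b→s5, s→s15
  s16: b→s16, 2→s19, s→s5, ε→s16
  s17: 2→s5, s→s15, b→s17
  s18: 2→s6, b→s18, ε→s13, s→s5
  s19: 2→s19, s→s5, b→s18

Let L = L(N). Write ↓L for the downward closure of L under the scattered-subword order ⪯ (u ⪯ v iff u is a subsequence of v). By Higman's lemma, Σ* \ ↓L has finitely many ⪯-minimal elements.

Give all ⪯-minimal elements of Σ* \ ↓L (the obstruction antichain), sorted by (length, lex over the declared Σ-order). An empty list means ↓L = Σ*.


min(Σ*\↓L) = [2s, sb2, ssb, 22b2b].

|Q|=20, |F|=12, |δ|=50 (10 ε).
min D↑ (12 st, q0=0, F={4}): 0:b→0,2→1,s→2 1:b→1,2→3,s→4 2:b→5,2→6,s→7 3:b→8,2→3,s→4 4:b→4,2→4,s→4 5:b→5,2→4,s→9 6:b→10,2→6,s→4 7:b→4,2→11,s→7 8:b→8,2→11,s→4 9:b→4,2→4,s→9 10:b→10,2→4,s→4 11:b→4,2→11,s→4.
'2s': run [16, 11, 3] end={s10,s5,s9} — reject; 2/2 del acc.
'sb2': run [16, 11, 7, 2] end={s10,s5} — reject; 3/3 single-dels accept.
'ssb': N↓-sim [16, 11, 6, 2] end={s10,s5} — reject; 3/3 del acc.
'22b2b': N↓-sim [16, 11, 10, 8, 3, 2] end={s10,s5} — reject; 5/5 single-dels accept.
4 obstructions.


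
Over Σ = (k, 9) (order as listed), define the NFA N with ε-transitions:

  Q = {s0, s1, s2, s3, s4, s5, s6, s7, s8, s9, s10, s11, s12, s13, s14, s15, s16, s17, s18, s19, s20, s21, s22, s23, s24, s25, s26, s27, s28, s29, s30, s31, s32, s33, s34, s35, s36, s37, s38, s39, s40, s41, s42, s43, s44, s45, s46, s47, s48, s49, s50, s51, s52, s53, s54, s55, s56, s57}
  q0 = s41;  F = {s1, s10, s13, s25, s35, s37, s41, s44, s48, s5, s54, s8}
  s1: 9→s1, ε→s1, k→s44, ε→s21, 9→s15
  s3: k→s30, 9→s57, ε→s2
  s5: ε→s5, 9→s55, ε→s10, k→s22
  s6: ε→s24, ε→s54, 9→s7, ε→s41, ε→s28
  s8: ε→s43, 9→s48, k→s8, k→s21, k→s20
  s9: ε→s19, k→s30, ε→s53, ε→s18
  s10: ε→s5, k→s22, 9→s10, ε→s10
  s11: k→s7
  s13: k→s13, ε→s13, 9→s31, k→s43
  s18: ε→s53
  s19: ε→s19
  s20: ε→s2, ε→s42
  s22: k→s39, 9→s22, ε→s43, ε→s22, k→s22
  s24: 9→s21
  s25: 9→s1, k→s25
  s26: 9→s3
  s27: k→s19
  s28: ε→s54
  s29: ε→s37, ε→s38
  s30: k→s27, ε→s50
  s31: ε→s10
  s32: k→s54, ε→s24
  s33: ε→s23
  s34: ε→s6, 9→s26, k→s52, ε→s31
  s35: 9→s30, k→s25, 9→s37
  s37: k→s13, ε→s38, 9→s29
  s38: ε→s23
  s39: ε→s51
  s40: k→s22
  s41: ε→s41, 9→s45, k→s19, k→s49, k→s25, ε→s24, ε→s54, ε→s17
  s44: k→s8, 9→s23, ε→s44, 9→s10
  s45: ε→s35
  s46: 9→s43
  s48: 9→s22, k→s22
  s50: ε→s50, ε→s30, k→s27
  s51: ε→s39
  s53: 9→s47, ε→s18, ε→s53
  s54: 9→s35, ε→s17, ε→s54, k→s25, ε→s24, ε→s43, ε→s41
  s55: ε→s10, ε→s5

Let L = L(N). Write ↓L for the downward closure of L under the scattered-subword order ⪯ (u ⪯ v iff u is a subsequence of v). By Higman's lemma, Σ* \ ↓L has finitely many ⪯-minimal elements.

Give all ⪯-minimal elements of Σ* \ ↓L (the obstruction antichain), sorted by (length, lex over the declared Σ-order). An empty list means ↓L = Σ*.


Antichain: [k9k9k, 99k9k, k9kk99].

|Q|=58, |F|=12, |δ|=103 (52 ε).
min D↑ (11 st, q0=0, F={10}): 0:k→1,9→2 1:k→1,9→3 2:k→1,9→4 3:k→5,9→3 4:k→6,9→4 5:k→7,9→8 6:k→6,9→8 7:k→7,9→9 8:k→10,9→8 9:k→10,9→10 10:k→10,9→10.
'k9k9k': N↓-sim [34, 23, 18, 15, 9, 4] end={s22,s39,s43,s51} ∉↓L; 5/5 del acc.
'99k9k': N↓-sim [34, 29, 26, 19, 10, 4] end={s22,s39,s43,s51} ∉↓L; 5/5 deletions ∈↓L.
'k9kk99': N↓-sim [34, 23, 18, 15, 10, 5, 4] end={s22,s39,s43,s51} ∉↓L; 6/6 del acc.
3 words, ⪯-incomp.


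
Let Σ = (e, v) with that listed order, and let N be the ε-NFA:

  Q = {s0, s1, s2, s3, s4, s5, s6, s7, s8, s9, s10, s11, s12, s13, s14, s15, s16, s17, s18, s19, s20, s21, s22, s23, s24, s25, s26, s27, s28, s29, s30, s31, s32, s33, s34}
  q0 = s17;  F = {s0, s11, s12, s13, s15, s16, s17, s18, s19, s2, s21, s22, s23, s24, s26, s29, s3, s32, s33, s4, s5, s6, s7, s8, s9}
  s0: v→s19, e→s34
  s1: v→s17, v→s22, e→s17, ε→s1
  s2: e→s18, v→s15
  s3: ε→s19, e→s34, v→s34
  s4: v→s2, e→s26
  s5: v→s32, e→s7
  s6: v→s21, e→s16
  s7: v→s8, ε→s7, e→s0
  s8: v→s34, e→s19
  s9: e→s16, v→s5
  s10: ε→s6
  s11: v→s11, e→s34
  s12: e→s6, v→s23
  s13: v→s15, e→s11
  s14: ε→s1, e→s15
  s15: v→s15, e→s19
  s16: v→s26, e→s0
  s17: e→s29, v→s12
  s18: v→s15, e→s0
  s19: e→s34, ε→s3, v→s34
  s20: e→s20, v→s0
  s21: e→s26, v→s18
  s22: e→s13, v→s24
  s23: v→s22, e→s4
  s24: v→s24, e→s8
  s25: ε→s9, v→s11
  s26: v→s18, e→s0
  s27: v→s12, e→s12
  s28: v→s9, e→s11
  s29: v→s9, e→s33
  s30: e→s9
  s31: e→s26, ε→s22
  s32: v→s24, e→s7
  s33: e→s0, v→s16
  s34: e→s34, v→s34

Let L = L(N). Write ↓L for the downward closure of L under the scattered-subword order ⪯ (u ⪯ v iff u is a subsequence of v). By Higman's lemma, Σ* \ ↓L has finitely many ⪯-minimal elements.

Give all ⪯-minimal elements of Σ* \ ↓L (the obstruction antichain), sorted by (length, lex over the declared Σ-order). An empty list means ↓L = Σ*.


A = [eeee, eeevv, evvevv, vevvee, vvveee, vvvvev].

|Q|=35, |F|=25, |δ|=73 (8 ε).
min D↑ (25 st, q0=0, F={13}): 0:e→1,v→2 1:e→3,v→4 2:e→5,v→6 3:e→7,v→8 4:e→8,v→9 5:e→8,v→10 6:e→11,v→12 7:e→13,v→14 8:e→7,v→15 9:e→16,v→17 10:e→15,v→18 11:e→15,v→19 12:e→20,v→21 13:e→13,v→13 14:e→13,v→13 15:e→7,v→18 16:e→7,v→22 17:e→16,v→21 18:e→7,v→23 19:e→18,v→23 20:e→24,v→23 21:e→22,v→21 22:e→14,v→13 23:e→14,v→23 24:e→13,v→24.
'eeee': N↓-sim [26, 22, 12, 4, 1] end={s34} rej; 4/4 single-dels accept.
'eeevv': |S_i|=[26, 22, 12, 4, 3, 1] end={s34} — reject; 5/5 deletions ∈↓L.
'evvevv': run [26, 22, 17, 13, 6, 4, 1] end={s34} — reject; 6/6 single-dels accept.
'vevvee': N↓-sim [26, 23, 16, 11, 7, 4, 1] end={s34} ∉↓L; 6/6 deletions ∈↓L.
'vvveee': |S_i|=[26, 23, 19, 14, 10, 5, 1] end={s34} — reject; 6/6 del acc.
'vvvvev': |S_i|=[26, 23, 19, 14, 7, 4, 1] end={s34} rej; 6/6 deletions ∈↓L.
6 obstructions.
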